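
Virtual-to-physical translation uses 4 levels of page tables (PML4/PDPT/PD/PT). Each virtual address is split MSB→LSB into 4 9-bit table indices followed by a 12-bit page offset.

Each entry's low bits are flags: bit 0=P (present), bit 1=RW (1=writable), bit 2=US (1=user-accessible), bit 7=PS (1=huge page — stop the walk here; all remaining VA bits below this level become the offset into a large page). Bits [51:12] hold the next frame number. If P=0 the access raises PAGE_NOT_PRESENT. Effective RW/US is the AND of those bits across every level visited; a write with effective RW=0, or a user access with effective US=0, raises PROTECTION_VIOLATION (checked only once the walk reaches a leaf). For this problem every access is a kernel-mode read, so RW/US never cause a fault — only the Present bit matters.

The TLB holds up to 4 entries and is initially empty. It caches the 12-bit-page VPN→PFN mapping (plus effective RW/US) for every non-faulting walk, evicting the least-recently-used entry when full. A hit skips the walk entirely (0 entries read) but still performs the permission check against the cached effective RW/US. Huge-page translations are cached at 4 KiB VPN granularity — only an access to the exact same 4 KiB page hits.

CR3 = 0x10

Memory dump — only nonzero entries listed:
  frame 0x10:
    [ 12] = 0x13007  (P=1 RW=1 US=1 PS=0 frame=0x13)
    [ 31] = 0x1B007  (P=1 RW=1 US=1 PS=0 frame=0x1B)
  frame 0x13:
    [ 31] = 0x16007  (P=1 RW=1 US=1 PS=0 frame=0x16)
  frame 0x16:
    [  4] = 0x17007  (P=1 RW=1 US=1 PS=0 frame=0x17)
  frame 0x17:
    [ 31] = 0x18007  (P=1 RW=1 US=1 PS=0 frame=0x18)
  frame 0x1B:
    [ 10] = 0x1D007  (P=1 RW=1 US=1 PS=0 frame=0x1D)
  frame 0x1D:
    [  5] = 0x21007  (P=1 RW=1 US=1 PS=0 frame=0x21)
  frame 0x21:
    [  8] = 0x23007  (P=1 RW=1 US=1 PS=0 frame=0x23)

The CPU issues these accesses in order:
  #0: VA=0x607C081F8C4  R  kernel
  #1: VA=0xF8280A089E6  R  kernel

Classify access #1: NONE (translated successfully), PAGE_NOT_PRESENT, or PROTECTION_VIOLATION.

Trace:
#0 VA=0x607C081F8C4 (r,kernel):
  [0] read 0x10 idx=12: raw=0x13007 flags P=1 W=1 U=1 S=0
  [1] read 0x13 idx=31: raw=0x16007 flags P=1 W=1 U=1 S=0
  [2] read 0x16 idx=4: raw=0x17007 flags P=1 W=1 U=1 S=0
  [3] read 0x17 idx=31: raw=0x18007 flags P=1 W=1 U=1 S=0
  ⇒ phys 0x188C4  [4 reads]
#1 VA=0xF8280A089E6 (r,kernel):
  [0] read 0x10 idx=31: raw=0x1B007 flags P=1 W=1 U=1 S=0
  [1] read 0x1B idx=10: raw=0x1D007 flags P=1 W=1 U=1 S=0
  [2] read 0x1D idx=5: raw=0x21007 flags P=1 W=1 U=1 S=0
  [3] read 0x21 idx=8: raw=0x23007 flags P=1 W=1 U=1 S=0
  ⇒ phys 0x239E6  [4 reads]

Access #1 fault: NONE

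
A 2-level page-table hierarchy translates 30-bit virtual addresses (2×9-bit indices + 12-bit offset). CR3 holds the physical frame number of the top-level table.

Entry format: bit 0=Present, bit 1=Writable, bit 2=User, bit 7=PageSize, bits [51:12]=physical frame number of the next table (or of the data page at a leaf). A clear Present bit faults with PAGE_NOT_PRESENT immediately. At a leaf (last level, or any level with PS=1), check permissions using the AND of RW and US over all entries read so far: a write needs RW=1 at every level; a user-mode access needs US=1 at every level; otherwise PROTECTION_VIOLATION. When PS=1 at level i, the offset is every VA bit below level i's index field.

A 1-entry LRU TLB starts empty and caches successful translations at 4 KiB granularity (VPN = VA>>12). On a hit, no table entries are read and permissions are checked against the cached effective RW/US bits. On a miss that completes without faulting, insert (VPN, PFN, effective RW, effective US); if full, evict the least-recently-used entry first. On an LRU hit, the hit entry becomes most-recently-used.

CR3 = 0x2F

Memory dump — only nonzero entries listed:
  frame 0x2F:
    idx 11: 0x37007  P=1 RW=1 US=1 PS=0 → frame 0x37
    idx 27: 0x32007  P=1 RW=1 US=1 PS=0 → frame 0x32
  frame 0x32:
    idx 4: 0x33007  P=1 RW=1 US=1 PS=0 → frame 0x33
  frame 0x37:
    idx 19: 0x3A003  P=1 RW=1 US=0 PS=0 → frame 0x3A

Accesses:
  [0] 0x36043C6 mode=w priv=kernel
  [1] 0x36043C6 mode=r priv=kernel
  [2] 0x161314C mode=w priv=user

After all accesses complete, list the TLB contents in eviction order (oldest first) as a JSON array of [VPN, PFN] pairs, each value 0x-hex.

Trace:
#0 VA=0x36043C6 (w,kernel):
  lvl0: tbl 0x2F, slot 27 ⇒ 0x32007 (P1/RW1/US1/PS0)
  lvl1: tbl 0x32, slot 4 ⇒ 0x33007 (P1/RW1/US1/PS0)
  → PA=0x333C6  (2 entries read)
#1 VA=0x36043C6 (r,kernel):
  TLB hit vpn=0x3604 → PA=0x333C6
#2 VA=0x161314C (w,user):
  lvl0: tbl 0x2F, slot 11 ⇒ 0x37007 (P1/RW1/US1/PS0)
  lvl1: tbl 0x37, slot 19 ⇒ 0x3A003 (P1/RW1/US0/PS0)
  ✗ PROTECTION_VIOLATION  [2 reads]

TLB: [["0x3604", "0x33"]]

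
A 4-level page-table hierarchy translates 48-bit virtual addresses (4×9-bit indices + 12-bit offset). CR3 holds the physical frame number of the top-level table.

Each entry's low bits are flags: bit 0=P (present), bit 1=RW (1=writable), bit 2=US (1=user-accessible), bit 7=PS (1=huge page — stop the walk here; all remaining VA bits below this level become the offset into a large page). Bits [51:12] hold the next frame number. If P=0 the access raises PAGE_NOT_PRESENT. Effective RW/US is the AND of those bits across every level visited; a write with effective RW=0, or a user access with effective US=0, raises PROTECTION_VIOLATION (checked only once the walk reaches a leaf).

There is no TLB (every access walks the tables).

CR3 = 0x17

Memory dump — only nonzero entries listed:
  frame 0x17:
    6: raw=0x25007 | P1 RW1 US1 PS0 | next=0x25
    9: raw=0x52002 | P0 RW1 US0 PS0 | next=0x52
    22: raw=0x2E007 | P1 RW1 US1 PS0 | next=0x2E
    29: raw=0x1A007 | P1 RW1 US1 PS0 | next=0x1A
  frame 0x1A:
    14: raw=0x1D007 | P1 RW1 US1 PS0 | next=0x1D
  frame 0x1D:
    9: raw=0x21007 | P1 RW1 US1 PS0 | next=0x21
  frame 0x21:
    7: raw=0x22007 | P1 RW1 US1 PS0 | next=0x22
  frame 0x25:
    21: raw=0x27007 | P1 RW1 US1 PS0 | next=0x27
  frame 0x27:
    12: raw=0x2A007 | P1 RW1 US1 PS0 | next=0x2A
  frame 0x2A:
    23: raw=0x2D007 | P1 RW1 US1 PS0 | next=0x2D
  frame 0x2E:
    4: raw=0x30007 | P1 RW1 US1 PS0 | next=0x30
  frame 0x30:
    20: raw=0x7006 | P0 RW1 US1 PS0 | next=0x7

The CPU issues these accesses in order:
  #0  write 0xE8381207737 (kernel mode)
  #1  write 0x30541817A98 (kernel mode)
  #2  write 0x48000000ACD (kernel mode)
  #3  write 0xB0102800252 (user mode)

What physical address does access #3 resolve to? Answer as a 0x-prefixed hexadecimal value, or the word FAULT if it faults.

Trace:
#0 VA=0xE8381207737 (w,kernel):
  L0 @0x17[29] → 0x1A007  P=1,RW=1,US=1,PS=0
  L1 @0x1A[14] → 0x1D007  P=1,RW=1,US=1,PS=0
  L2 @0x1D[9] → 0x21007  P=1,RW=1,US=1,PS=0
  L3 @0x21[7] → 0x22007  P=1,RW=1,US=1,PS=0
  → PA=0x22737  (4 entries read)
#1 VA=0x30541817A98 (w,kernel):
  L0 @0x17[6] → 0x25007  P=1,RW=1,US=1,PS=0
  L1 @0x25[21] → 0x27007  P=1,RW=1,US=1,PS=0
  L2 @0x27[12] → 0x2A007  P=1,RW=1,US=1,PS=0
  L3 @0x2A[23] → 0x2D007  P=1,RW=1,US=1,PS=0
  → PA=0x2DA98  (4 entries read)
#2 VA=0x48000000ACD (w,kernel):
  L0 @0x17[9] → 0x52002  P=0,RW=1,US=0,PS=0
  → PAGE_NOT_PRESENT  (1 entries read)
#3 VA=0xB0102800252 (w,user):
  L0 @0x17[22] → 0x2E007  P=1,RW=1,US=1,PS=0
  L1 @0x2E[4] → 0x30007  P=1,RW=1,US=1,PS=0
  L2 @0x30[20] → 0x7006  P=0,RW=1,US=1,PS=0
  → PAGE_NOT_PRESENT  (3 entries read)

Access #3 PA: FAULT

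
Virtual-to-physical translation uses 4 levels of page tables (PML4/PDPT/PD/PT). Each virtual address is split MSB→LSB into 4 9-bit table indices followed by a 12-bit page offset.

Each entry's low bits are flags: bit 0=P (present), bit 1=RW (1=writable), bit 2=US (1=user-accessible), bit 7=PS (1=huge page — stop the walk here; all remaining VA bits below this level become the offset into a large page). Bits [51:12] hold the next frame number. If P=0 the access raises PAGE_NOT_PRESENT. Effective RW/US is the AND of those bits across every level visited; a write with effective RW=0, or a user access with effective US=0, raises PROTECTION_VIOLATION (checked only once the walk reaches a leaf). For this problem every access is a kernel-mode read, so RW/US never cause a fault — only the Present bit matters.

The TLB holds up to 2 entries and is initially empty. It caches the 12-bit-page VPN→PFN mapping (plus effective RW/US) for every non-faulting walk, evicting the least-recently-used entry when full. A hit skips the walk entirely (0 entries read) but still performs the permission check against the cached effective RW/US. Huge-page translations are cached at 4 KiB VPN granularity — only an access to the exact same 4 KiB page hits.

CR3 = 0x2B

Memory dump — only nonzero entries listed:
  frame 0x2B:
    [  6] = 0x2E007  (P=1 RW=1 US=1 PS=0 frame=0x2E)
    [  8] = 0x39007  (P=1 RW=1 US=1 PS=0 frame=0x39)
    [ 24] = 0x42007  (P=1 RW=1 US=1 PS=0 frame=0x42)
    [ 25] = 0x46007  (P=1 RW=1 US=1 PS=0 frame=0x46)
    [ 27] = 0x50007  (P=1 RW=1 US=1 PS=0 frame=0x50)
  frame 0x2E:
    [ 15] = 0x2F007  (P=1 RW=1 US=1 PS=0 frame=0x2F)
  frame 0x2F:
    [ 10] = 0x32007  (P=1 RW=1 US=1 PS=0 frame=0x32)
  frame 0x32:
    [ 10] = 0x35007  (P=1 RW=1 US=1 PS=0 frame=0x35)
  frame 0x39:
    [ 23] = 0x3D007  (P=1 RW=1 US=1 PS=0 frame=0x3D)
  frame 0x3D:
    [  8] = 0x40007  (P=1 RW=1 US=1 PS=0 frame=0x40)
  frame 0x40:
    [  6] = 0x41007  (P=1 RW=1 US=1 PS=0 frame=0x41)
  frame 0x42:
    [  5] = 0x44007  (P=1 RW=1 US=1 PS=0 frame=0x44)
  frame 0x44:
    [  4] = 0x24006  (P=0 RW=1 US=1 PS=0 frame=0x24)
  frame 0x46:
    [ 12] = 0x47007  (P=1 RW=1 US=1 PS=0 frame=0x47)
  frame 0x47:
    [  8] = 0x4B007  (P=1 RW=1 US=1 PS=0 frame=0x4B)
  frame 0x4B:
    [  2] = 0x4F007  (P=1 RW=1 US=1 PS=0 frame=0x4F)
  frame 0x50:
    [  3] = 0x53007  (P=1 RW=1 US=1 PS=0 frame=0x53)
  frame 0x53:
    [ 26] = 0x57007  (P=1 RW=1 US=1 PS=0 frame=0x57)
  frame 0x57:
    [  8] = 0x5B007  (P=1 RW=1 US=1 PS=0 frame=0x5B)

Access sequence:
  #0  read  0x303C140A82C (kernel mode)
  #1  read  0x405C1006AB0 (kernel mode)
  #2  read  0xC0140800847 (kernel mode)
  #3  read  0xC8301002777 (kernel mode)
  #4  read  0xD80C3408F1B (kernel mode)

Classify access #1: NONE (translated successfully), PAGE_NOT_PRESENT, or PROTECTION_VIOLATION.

Trace:
#0 VA=0x303C140A82C (r,kernel):
  [0] read 0x2B idx=6: raw=0x2E007 flags P=1 W=1 U=1 S=0
  [1] read 0x2E idx=15: raw=0x2F007 flags P=1 W=1 U=1 S=0
  [2] read 0x2F idx=10: raw=0x32007 flags P=1 W=1 U=1 S=0
  [3] read 0x32 idx=10: raw=0x35007 flags P=1 W=1 U=1 S=0
  ⇒ phys 0x3582C  [4 reads]
#1 VA=0x405C1006AB0 (r,kernel):
  [0] read 0x2B idx=8: raw=0x39007 flags P=1 W=1 U=1 S=0
  [1] read 0x39 idx=23: raw=0x3D007 flags P=1 W=1 U=1 S=0
  [2] read 0x3D idx=8: raw=0x40007 flags P=1 W=1 U=1 S=0
  [3] read 0x40 idx=6: raw=0x41007 flags P=1 W=1 U=1 S=0
  ⇒ phys 0x41AB0  [4 reads]
#2 VA=0xC0140800847 (r,kernel):
  [0] read 0x2B idx=24: raw=0x42007 flags P=1 W=1 U=1 S=0
  [1] read 0x42 idx=5: raw=0x44007 flags P=1 W=1 U=1 S=0
  [2] read 0x44 idx=4: raw=0x24006 flags P=0 W=1 U=1 S=0
  ⇒ fault: PAGE_NOT_PRESENT  — 3 lookups
#3 VA=0xC8301002777 (r,kernel):
  [0] read 0x2B idx=25: raw=0x46007 flags P=1 W=1 U=1 S=0
  [1] read 0x46 idx=12: raw=0x47007 flags P=1 W=1 U=1 S=0
  [2] read 0x47 idx=8: raw=0x4B007 flags P=1 W=1 U=1 S=0
  [3] read 0x4B idx=2: raw=0x4F007 flags P=1 W=1 U=1 S=0
  ⇒ phys 0x4F777  [4 reads]
#4 VA=0xD80C3408F1B (r,kernel):
  [0] read 0x2B idx=27: raw=0x50007 flags P=1 W=1 U=1 S=0
  [1] read 0x50 idx=3: raw=0x53007 flags P=1 W=1 U=1 S=0
  [2] read 0x53 idx=26: raw=0x57007 flags P=1 W=1 U=1 S=0
  [3] read 0x57 idx=8: raw=0x5B007 flags P=1 W=1 U=1 S=0
  ⇒ phys 0x5BF1B  [4 reads]

Access #1 fault: NONE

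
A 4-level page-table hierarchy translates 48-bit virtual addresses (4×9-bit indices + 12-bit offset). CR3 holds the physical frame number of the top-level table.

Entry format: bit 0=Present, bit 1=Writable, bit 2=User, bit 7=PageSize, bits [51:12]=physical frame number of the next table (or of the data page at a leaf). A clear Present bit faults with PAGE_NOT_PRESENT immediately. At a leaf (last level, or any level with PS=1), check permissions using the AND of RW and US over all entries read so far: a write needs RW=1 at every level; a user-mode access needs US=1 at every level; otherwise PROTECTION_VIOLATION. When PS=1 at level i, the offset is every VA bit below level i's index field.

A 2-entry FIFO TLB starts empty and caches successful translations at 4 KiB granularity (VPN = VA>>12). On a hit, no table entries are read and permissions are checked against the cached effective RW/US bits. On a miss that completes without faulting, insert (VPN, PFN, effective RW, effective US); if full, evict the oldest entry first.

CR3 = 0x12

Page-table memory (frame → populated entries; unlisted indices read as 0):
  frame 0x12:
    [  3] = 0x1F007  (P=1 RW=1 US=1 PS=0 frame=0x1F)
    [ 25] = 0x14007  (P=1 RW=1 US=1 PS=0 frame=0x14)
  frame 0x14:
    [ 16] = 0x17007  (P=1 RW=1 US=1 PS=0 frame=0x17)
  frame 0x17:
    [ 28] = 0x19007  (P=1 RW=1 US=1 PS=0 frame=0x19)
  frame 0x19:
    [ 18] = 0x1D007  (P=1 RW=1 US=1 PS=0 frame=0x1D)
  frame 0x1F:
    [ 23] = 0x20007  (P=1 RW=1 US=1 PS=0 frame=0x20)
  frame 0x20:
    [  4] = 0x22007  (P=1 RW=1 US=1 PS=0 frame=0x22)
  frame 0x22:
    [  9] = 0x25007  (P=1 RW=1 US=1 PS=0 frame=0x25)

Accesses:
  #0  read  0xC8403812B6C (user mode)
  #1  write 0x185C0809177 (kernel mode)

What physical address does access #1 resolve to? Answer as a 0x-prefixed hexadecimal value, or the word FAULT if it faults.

Per-access translation:
#0 VA=0xC8403812B6C (r,user):
  lvl0: tbl 0x12, slot 25 ⇒ 0x14007 (P1/RW1/US1/PS0)
  lvl1: tbl 0x14, slot 16 ⇒ 0x17007 (P1/RW1/US1/PS0)
  lvl2: tbl 0x17, slot 28 ⇒ 0x19007 (P1/RW1/US1/PS0)
  lvl3: tbl 0x19, slot 18 ⇒ 0x1D007 (P1/RW1/US1/PS0)
  ✓ 0x1DB6C  — 4 lookups
#1 VA=0x185C0809177 (w,kernel):
  lvl0: tbl 0x12, slot 3 ⇒ 0x1F007 (P1/RW1/US1/PS0)
  lvl1: tbl 0x1F, slot 23 ⇒ 0x20007 (P1/RW1/US1/PS0)
  lvl2: tbl 0x20, slot 4 ⇒ 0x22007 (P1/RW1/US1/PS0)
  lvl3: tbl 0x22, slot 9 ⇒ 0x25007 (P1/RW1/US1/PS0)
  ✓ 0x25177  — 4 lookups

Access #1 PA: 0x25177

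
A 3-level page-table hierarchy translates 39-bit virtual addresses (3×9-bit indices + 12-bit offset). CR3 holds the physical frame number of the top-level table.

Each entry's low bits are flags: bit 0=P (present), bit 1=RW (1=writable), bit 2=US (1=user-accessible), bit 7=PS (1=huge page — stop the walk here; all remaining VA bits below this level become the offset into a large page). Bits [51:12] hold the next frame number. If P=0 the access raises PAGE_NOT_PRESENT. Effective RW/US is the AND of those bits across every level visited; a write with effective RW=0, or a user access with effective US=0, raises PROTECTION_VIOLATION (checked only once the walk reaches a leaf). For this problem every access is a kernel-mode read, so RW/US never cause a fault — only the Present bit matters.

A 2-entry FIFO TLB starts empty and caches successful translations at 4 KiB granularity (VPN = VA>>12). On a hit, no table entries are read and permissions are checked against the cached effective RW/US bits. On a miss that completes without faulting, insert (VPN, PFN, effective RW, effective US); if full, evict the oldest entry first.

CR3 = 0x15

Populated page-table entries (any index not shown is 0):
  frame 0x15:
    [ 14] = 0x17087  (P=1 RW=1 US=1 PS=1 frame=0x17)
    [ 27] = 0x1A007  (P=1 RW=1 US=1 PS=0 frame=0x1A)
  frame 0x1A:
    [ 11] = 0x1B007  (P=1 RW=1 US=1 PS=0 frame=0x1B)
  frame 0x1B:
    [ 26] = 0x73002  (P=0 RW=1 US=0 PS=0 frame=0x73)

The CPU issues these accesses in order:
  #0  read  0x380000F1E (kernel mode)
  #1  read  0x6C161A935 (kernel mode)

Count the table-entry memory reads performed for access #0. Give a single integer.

Walk each access:
#0 VA=0x380000F1E (r,kernel):
  L0: frame=0x15 idx=14 entry=0x17087 [P=1 RW=1 US=1 PS=1]
  ✓ 0x17F1E (huge @L0)  — 1 lookups
#1 VA=0x6C161A935 (r,kernel):
  L0: frame=0x15 idx=27 entry=0x1A007 [P=1 RW=1 US=1 PS=0]
  L1: frame=0x1A idx=11 entry=0x1B007 [P=1 RW=1 US=1 PS=0]
  L2: frame=0x1B idx=26 entry=0x73002 [P=0 RW=1 US=0 PS=0]
  → PAGE_NOT_PRESENT  (3 entries read)

Entries read for #0: 1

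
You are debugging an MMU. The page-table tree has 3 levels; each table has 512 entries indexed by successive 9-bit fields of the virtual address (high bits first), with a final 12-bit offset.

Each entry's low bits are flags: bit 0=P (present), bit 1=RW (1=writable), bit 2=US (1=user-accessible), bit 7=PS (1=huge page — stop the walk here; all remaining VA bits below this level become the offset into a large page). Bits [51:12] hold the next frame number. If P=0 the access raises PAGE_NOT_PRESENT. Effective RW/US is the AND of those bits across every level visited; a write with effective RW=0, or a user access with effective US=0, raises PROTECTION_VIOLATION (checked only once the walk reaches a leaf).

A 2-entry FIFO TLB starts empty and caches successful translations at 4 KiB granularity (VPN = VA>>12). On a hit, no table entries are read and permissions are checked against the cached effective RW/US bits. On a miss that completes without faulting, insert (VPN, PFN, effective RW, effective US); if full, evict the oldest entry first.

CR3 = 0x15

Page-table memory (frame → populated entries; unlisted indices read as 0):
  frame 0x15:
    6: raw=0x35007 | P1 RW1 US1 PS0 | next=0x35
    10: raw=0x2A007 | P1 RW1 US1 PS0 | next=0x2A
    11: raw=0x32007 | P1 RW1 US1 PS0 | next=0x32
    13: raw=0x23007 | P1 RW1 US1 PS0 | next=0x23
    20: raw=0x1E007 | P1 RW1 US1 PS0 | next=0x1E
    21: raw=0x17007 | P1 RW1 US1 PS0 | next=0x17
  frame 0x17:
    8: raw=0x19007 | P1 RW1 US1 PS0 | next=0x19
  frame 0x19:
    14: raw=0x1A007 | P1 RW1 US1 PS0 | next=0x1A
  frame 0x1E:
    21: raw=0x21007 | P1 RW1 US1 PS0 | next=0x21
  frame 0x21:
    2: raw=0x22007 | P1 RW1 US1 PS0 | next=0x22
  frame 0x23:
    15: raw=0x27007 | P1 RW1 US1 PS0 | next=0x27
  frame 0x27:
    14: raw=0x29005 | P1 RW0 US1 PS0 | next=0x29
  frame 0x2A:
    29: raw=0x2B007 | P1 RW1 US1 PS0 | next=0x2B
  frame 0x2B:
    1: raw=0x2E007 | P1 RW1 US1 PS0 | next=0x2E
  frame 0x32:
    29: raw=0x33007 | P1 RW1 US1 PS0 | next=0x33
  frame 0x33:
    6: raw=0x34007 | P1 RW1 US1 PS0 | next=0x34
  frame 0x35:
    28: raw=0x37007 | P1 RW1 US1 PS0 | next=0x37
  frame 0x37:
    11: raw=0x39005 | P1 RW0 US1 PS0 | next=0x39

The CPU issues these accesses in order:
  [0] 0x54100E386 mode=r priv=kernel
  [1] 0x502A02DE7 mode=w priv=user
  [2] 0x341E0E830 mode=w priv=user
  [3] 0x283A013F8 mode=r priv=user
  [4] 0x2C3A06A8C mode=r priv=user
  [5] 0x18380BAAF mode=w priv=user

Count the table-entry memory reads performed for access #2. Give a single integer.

Per-access translation:
#0 VA=0x54100E386 (r,kernel):
  L0 @0x15[21] → 0x17007  P=1,RW=1,US=1,PS=0
  L1 @0x17[8] → 0x19007  P=1,RW=1,US=1,PS=0
  L2 @0x19[14] → 0x1A007  P=1,RW=1,US=1,PS=0
  ✓ 0x1A386  — 3 lookups
#1 VA=0x502A02DE7 (w,user):
  L0 @0x15[20] → 0x1E007  P=1,RW=1,US=1,PS=0
  L1 @0x1E[21] → 0x21007  P=1,RW=1,US=1,PS=0
  L2 @0x21[2] → 0x22007  P=1,RW=1,US=1,PS=0
  ✓ 0x22DE7  — 3 lookups
#2 VA=0x341E0E830 (w,user):
  L0 @0x15[13] → 0x23007  P=1,RW=1,US=1,PS=0
  L1 @0x23[15] → 0x27007  P=1,RW=1,US=1,PS=0
  L2 @0x27[14] → 0x29005  P=1,RW=0,US=1,PS=0
  ⇒ fault: PROTECTION_VIOLATION  — 3 lookups
#3 VA=0x283A013F8 (r,user):
  L0 @0x15[10] → 0x2A007  P=1,RW=1,US=1,PS=0
  L1 @0x2A[29] → 0x2B007  P=1,RW=1,US=1,PS=0
  L2 @0x2B[1] → 0x2E007  P=1,RW=1,US=1,PS=0
  ✓ 0x2E3F8  — 3 lookups
#4 VA=0x2C3A06A8C (r,user):
  L0 @0x15[11] → 0x32007  P=1,RW=1,US=1,PS=0
  L1 @0x32[29] → 0x33007  P=1,RW=1,US=1,PS=0
  L2 @0x33[6] → 0x34007  P=1,RW=1,US=1,PS=0
  ✓ 0x34A8C  — 3 lookups
#5 VA=0x18380BAAF (w,user):
  L0 @0x15[6] → 0x35007  P=1,RW=1,US=1,PS=0
  L1 @0x35[28] → 0x37007  P=1,RW=1,US=1,PS=0
  L2 @0x37[11] → 0x39005  P=1,RW=0,US=1,PS=0
  ⇒ fault: PROTECTION_VIOLATION  — 3 lookups

Entries read for #2: 3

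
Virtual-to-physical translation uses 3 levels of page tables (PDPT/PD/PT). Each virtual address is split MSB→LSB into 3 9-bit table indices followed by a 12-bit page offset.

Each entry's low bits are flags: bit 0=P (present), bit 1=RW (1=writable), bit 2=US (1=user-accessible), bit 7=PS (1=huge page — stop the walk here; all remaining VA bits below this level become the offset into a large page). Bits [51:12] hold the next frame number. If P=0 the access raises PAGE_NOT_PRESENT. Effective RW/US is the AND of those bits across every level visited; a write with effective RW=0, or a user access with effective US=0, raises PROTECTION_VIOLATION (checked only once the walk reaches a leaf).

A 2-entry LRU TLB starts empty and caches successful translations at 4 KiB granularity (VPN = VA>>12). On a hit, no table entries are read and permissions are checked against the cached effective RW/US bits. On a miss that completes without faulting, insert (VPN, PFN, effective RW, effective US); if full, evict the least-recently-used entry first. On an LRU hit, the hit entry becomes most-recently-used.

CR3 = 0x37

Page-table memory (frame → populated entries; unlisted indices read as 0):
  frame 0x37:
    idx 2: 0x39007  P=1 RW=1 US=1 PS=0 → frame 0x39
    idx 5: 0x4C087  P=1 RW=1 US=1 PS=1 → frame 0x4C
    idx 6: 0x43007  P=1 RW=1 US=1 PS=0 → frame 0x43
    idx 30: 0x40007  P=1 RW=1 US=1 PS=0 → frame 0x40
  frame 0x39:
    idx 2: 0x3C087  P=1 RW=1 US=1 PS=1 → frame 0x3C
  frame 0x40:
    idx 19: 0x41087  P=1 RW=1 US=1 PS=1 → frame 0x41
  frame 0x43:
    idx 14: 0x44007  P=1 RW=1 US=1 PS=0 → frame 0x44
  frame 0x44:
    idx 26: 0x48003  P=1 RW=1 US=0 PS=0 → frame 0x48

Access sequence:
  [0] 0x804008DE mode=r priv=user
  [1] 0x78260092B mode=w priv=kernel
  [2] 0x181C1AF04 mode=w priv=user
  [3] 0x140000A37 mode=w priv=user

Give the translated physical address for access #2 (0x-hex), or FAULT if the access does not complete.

Walk each access:
#0 VA=0x804008DE (r,user):
  lvl0: tbl 0x37, slot 2 ⇒ 0x39007 (P1/RW1/US1/PS0)
  lvl1: tbl 0x39, slot 2 ⇒ 0x3C087 (P1/RW1/US1/PS1)
  ⇒ phys 0x3C8DE (huge @L1)  [2 reads]
#1 VA=0x78260092B (w,kernel):
  lvl0: tbl 0x37, slot 30 ⇒ 0x40007 (P1/RW1/US1/PS0)
  lvl1: tbl 0x40, slot 19 ⇒ 0x41087 (P1/RW1/US1/PS1)
  ⇒ phys 0x4192B (huge @L1)  [2 reads]
#2 VA=0x181C1AF04 (w,user):
  lvl0: tbl 0x37, slot 6 ⇒ 0x43007 (P1/RW1/US1/PS0)
  lvl1: tbl 0x43, slot 14 ⇒ 0x44007 (P1/RW1/US1/PS0)
  lvl2: tbl 0x44, slot 26 ⇒ 0x48003 (P1/RW1/US0/PS0)
  → PROTECTION_VIOLATION  (3 entries read)
#3 VA=0x140000A37 (w,user):
  lvl0: tbl 0x37, slot 5 ⇒ 0x4C087 (P1/RW1/US1/PS1)
  ⇒ phys 0x4CA37 (huge @L0)  [1 reads]

Access #2 PA: FAULT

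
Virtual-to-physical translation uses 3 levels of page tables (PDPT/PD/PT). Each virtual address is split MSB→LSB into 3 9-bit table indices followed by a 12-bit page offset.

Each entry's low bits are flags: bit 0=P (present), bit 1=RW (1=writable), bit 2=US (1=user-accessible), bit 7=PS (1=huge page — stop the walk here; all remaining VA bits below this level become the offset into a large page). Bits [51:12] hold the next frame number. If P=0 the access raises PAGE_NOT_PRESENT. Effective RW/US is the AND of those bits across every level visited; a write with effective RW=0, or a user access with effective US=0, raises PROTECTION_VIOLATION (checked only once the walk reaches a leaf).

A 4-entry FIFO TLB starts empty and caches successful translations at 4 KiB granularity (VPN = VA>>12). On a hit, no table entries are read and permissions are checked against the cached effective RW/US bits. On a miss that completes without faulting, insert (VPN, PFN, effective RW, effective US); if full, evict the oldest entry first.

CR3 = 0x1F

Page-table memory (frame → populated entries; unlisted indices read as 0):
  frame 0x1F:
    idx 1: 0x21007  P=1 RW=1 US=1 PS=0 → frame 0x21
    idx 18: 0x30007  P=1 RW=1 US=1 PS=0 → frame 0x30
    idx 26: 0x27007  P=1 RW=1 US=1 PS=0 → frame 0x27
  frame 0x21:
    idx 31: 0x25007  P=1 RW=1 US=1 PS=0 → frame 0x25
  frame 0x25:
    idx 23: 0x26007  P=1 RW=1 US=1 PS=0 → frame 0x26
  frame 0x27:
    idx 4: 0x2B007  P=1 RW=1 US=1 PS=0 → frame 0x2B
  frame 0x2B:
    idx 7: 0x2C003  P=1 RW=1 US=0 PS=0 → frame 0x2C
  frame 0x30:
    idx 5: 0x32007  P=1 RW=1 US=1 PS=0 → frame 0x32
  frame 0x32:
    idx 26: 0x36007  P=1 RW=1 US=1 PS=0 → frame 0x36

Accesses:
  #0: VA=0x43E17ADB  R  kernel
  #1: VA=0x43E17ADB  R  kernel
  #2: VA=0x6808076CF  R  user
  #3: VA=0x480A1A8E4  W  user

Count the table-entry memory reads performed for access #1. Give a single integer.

Trace:
#0 VA=0x43E17ADB (r,kernel):
  L0: frame=0x1F idx=1 entry=0x21007 [P=1 RW=1 US=1 PS=0]
  L1: frame=0x21 idx=31 entry=0x25007 [P=1 RW=1 US=1 PS=0]
  L2: frame=0x25 idx=23 entry=0x26007 [P=1 RW=1 US=1 PS=0]
  ✓ 0x26ADB  — 3 lookups
#1 VA=0x43E17ADB (r,kernel):
  TLB hit vpn=0x43E17 → PA=0x26ADB
#2 VA=0x6808076CF (r,user):
  L0: frame=0x1F idx=26 entry=0x27007 [P=1 RW=1 US=1 PS=0]
  L1: frame=0x27 idx=4 entry=0x2B007 [P=1 RW=1 US=1 PS=0]
  L2: frame=0x2B idx=7 entry=0x2C003 [P=1 RW=1 US=0 PS=0]
  → PROTECTION_VIOLATION  (3 entries read)
#3 VA=0x480A1A8E4 (w,user):
  L0: frame=0x1F idx=18 entry=0x30007 [P=1 RW=1 US=1 PS=0]
  L1: frame=0x30 idx=5 entry=0x32007 [P=1 RW=1 US=1 PS=0]
  L2: frame=0x32 idx=26 entry=0x36007 [P=1 RW=1 US=1 PS=0]
  ✓ 0x368E4  — 3 lookups

Entries read for #1: 0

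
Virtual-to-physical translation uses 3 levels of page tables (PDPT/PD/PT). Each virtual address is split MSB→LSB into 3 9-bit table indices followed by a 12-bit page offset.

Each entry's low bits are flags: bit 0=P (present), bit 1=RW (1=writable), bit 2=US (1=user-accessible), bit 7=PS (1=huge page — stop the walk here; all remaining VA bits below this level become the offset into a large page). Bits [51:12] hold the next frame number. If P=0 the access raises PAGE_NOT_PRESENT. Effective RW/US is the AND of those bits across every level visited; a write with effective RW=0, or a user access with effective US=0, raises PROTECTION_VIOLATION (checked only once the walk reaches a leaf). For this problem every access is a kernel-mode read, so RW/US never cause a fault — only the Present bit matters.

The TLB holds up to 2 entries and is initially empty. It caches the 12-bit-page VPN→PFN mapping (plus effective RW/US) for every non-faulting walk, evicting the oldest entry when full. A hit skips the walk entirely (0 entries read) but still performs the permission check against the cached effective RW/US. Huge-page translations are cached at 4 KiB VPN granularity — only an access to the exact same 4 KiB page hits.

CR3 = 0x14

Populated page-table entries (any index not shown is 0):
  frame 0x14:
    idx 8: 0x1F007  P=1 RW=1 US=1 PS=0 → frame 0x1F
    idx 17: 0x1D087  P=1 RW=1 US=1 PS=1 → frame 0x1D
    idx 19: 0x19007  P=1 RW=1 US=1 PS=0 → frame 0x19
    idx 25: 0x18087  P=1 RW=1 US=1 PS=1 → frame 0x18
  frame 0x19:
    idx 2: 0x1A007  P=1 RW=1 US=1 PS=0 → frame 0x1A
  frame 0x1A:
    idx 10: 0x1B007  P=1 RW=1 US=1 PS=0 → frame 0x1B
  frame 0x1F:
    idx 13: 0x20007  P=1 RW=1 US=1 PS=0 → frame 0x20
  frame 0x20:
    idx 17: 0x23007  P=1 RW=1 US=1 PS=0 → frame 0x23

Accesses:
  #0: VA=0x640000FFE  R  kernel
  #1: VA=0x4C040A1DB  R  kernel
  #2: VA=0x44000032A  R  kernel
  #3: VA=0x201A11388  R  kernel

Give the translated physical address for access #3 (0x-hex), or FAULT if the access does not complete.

Per-access translation:
#0 VA=0x640000FFE (r,kernel):
  L0: frame=0x14 idx=25 entry=0x18087 [P=1 RW=1 US=1 PS=1]
  ⇒ phys 0x18FFE (huge @L0)  [1 reads]
#1 VA=0x4C040A1DB (r,kernel):
  L0: frame=0x14 idx=19 entry=0x19007 [P=1 RW=1 US=1 PS=0]
  L1: frame=0x19 idx=2 entry=0x1A007 [P=1 RW=1 US=1 PS=0]
  L2: frame=0x1A idx=10 entry=0x1B007 [P=1 RW=1 US=1 PS=0]
  ⇒ phys 0x1B1DB  [3 reads]
#2 VA=0x44000032A (r,kernel):
  L0: frame=0x14 idx=17 entry=0x1D087 [P=1 RW=1 US=1 PS=1]
  ⇒ phys 0x1D32A (huge @L0)  [1 reads]
#3 VA=0x201A11388 (r,kernel):
  L0: frame=0x14 idx=8 entry=0x1F007 [P=1 RW=1 US=1 PS=0]
  L1: frame=0x1F idx=13 entry=0x20007 [P=1 RW=1 US=1 PS=0]
  L2: frame=0x20 idx=17 entry=0x23007 [P=1 RW=1 US=1 PS=0]
  ⇒ phys 0x23388  [3 reads]

Access #3 PA: 0x23388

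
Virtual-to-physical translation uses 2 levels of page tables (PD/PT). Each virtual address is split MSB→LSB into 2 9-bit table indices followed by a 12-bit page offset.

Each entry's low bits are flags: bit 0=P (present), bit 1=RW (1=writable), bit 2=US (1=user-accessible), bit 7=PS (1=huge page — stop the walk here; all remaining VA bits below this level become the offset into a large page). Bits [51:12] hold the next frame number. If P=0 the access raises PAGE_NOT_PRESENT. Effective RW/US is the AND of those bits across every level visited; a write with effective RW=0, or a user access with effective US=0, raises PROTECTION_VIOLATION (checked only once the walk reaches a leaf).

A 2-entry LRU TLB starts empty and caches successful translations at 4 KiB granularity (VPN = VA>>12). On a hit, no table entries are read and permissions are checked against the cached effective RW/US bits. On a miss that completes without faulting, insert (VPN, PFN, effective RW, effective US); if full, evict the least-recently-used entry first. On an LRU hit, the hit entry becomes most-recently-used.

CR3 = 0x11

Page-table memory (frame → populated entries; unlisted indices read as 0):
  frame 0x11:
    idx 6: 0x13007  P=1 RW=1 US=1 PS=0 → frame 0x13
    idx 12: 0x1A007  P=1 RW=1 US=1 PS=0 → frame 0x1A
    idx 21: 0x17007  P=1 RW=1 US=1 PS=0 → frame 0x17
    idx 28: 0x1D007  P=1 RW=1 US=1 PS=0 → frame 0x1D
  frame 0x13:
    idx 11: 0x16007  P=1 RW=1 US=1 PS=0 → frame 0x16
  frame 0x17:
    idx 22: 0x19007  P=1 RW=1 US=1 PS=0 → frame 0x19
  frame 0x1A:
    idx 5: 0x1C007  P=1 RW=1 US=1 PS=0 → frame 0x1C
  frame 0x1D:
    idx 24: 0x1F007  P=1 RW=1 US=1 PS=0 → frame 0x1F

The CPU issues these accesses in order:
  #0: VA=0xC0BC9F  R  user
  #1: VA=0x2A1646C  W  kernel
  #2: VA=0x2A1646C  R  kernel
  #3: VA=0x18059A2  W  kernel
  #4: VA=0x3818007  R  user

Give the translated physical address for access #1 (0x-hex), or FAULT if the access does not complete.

Trace:
#0 VA=0xC0BC9F (r,user):
  L0 @0x11[6] → 0x13007  P=1,RW=1,US=1,PS=0
  L1 @0x13[11] → 0x16007  P=1,RW=1,US=1,PS=0
  ⇒ phys 0x16C9F  [2 reads]
#1 VA=0x2A1646C (w,kernel):
  L0 @0x11[21] → 0x17007  P=1,RW=1,US=1,PS=0
  L1 @0x17[22] → 0x19007  P=1,RW=1,US=1,PS=0
  ⇒ phys 0x1946C  [2 reads]
#2 VA=0x2A1646C (r,kernel):
  TLB hit vpn=0x2A16 → PA=0x1946C
#3 VA=0x18059A2 (w,kernel):
  L0 @0x11[12] → 0x1A007  P=1,RW=1,US=1,PS=0
  L1 @0x1A[5] → 0x1C007  P=1,RW=1,US=1,PS=0
  ⇒ phys 0x1C9A2  [2 reads]
#4 VA=0x3818007 (r,user):
  L0 @0x11[28] → 0x1D007  P=1,RW=1,US=1,PS=0
  L1 @0x1D[24] → 0x1F007  P=1,RW=1,US=1,PS=0
  ⇒ phys 0x1F007  [2 reads]

Access #1 PA: 0x1946C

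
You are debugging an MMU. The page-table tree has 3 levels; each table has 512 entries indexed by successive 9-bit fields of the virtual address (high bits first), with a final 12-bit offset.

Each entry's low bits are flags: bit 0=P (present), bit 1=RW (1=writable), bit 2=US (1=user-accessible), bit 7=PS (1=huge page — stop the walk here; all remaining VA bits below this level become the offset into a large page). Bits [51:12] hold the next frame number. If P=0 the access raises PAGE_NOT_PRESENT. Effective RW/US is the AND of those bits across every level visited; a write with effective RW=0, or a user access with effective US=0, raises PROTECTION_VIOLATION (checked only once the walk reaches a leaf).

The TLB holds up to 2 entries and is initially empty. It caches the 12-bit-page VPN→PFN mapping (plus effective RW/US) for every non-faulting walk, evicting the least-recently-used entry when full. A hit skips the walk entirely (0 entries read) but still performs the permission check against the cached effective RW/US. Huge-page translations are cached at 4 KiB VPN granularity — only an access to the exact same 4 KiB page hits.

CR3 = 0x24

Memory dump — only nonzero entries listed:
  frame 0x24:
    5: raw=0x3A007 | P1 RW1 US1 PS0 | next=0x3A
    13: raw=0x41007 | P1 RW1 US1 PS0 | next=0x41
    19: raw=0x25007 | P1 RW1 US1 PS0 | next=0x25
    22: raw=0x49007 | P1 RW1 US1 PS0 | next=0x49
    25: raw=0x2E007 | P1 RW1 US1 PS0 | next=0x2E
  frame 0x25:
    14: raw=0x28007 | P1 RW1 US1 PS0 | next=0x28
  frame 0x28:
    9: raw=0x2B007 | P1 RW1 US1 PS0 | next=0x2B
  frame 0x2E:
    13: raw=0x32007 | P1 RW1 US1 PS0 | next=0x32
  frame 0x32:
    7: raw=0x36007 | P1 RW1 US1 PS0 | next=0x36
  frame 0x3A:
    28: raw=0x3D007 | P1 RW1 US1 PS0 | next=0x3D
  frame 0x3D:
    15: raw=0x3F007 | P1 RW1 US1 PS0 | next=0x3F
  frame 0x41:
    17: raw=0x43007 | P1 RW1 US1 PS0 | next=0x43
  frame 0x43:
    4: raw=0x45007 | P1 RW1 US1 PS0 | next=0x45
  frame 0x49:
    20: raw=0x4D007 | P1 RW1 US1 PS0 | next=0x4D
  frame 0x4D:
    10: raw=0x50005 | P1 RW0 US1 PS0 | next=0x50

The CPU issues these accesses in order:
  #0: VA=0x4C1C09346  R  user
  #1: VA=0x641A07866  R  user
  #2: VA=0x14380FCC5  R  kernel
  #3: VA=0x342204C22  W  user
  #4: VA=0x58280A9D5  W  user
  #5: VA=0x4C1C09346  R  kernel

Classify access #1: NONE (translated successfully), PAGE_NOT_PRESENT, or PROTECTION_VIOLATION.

Per-access translation:
#0 VA=0x4C1C09346 (r,user):
  lvl0: tbl 0x24, slot 19 ⇒ 0x25007 (P1/RW1/US1/PS0)
  lvl1: tbl 0x25, slot 14 ⇒ 0x28007 (P1/RW1/US1/PS0)
  lvl2: tbl 0x28, slot 9 ⇒ 0x2B007 (P1/RW1/US1/PS0)
  ✓ 0x2B346  — 3 lookups
#1 VA=0x641A07866 (r,user):
  lvl0: tbl 0x24, slot 25 ⇒ 0x2E007 (P1/RW1/US1/PS0)
  lvl1: tbl 0x2E, slot 13 ⇒ 0x32007 (P1/RW1/US1/PS0)
  lvl2: tbl 0x32, slot 7 ⇒ 0x36007 (P1/RW1/US1/PS0)
  ✓ 0x36866  — 3 lookups
#2 VA=0x14380FCC5 (r,kernel):
  lvl0: tbl 0x24, slot 5 ⇒ 0x3A007 (P1/RW1/US1/PS0)
  lvl1: tbl 0x3A, slot 28 ⇒ 0x3D007 (P1/RW1/US1/PS0)
  lvl2: tbl 0x3D, slot 15 ⇒ 0x3F007 (P1/RW1/US1/PS0)
  ✓ 0x3FCC5  — 3 lookups
#3 VA=0x342204C22 (w,user):
  lvl0: tbl 0x24, slot 13 ⇒ 0x41007 (P1/RW1/US1/PS0)
  lvl1: tbl 0x41, slot 17 ⇒ 0x43007 (P1/RW1/US1/PS0)
  lvl2: tbl 0x43, slot 4 ⇒ 0x45007 (P1/RW1/US1/PS0)
  ✓ 0x45C22  — 3 lookups
#4 VA=0x58280A9D5 (w,user):
  lvl0: tbl 0x24, slot 22 ⇒ 0x49007 (P1/RW1/US1/PS0)
  lvl1: tbl 0x49, slot 20 ⇒ 0x4D007 (P1/RW1/US1/PS0)
  lvl2: tbl 0x4D, slot 10 ⇒ 0x50005 (P1/RW0/US1/PS0)
  ✗ PROTECTION_VIOLATION  [3 reads]
#5 VA=0x4C1C09346 (r,kernel):
  lvl0: tbl 0x24, slot 19 ⇒ 0x25007 (P1/RW1/US1/PS0)
  lvl1: tbl 0x25, slot 14 ⇒ 0x28007 (P1/RW1/US1/PS0)
  lvl2: tbl 0x28, slot 9 ⇒ 0x2B007 (P1/RW1/US1/PS0)
  ✓ 0x2B346  — 3 lookups

Access #1 fault: NONE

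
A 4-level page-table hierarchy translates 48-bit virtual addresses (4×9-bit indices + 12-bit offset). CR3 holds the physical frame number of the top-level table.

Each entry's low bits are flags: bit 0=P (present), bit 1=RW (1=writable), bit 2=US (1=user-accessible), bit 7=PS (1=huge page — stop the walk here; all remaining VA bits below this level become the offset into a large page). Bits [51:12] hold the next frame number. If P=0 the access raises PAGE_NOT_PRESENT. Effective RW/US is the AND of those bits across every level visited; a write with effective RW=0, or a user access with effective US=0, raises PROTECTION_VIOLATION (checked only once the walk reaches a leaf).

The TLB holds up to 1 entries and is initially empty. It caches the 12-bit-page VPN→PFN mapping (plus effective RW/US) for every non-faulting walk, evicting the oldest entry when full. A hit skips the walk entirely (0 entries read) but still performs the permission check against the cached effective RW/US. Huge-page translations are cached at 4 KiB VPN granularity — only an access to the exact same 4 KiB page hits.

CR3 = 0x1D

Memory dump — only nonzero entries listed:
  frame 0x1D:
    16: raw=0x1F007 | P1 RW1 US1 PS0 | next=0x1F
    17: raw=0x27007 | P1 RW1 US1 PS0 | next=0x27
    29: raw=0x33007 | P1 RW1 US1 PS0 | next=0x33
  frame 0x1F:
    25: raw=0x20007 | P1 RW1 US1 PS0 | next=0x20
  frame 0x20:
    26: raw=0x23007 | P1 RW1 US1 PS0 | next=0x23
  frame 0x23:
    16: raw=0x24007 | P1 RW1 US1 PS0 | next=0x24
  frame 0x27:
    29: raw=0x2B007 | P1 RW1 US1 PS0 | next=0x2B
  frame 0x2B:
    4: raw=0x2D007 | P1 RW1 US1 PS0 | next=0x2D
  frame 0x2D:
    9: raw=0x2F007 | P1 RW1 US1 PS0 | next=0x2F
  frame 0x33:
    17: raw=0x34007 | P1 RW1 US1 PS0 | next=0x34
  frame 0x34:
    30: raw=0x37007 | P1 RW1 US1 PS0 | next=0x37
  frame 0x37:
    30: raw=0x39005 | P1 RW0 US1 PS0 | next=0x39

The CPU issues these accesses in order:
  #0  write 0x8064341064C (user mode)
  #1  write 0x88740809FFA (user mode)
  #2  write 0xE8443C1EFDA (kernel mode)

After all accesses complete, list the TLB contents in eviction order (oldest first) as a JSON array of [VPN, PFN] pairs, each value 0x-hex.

Per-access translation:
#0 VA=0x8064341064C (w,user):
  [0] read 0x1D idx=16: raw=0x1F007 flags P=1 W=1 U=1 S=0
  [1] read 0x1F idx=25: raw=0x20007 flags P=1 W=1 U=1 S=0
  [2] read 0x20 idx=26: raw=0x23007 flags P=1 W=1 U=1 S=0
  [3] read 0x23 idx=16: raw=0x24007 flags P=1 W=1 U=1 S=0
  ✓ 0x2464C  — 4 lookups
#1 VA=0x88740809FFA (w,user):
  [0] read 0x1D idx=17: raw=0x27007 flags P=1 W=1 U=1 S=0
  [1] read 0x27 idx=29: raw=0x2B007 flags P=1 W=1 U=1 S=0
  [2] read 0x2B idx=4: raw=0x2D007 flags P=1 W=1 U=1 S=0
  [3] read 0x2D idx=9: raw=0x2F007 flags P=1 W=1 U=1 S=0
  ✓ 0x2FFFA  — 4 lookups
#2 VA=0xE8443C1EFDA (w,kernel):
  [0] read 0x1D idx=29: raw=0x33007 flags P=1 W=1 U=1 S=0
  [1] read 0x33 idx=17: raw=0x34007 flags P=1 W=1 U=1 S=0
  [2] read 0x34 idx=30: raw=0x37007 flags P=1 W=1 U=1 S=0
  [3] read 0x37 idx=30: raw=0x39005 flags P=1 W=0 U=1 S=0
  ✗ PROTECTION_VIOLATION  [4 reads]

TLB: [["0x88740809", "0x2F"]]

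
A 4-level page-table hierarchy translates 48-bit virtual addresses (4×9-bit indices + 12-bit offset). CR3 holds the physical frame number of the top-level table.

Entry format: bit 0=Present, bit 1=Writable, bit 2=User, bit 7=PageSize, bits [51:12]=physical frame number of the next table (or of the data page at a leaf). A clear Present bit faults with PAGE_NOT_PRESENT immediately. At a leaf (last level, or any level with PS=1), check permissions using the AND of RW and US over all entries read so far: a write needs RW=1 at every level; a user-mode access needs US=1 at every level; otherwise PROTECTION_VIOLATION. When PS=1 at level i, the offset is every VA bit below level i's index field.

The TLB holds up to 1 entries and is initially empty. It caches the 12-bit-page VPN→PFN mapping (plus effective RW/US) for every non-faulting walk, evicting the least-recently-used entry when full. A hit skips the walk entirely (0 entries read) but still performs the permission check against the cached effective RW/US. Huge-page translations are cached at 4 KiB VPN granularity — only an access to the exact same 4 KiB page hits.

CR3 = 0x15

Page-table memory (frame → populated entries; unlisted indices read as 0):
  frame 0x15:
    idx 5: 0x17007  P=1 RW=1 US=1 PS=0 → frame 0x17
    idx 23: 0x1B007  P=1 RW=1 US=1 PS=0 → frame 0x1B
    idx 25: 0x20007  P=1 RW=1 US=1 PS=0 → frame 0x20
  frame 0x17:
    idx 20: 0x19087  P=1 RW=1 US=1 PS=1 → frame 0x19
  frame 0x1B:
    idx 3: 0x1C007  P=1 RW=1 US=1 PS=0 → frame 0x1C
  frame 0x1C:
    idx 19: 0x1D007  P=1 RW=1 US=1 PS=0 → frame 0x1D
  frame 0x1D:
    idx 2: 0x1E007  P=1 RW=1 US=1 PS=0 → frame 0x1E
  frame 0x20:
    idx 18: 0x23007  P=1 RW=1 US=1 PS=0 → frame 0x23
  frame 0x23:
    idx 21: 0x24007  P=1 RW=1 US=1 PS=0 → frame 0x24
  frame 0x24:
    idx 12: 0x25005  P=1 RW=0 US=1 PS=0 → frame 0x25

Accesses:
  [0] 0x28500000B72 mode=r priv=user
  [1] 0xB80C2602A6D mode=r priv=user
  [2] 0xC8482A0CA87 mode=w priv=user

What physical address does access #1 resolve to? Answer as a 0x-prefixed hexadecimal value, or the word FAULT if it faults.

Trace:
#0 VA=0x28500000B72 (r,user):
  lvl0: tbl 0x15, slot 5 ⇒ 0x17007 (P1/RW1/US1/PS0)
  lvl1: tbl 0x17, slot 20 ⇒ 0x19087 (P1/RW1/US1/PS1)
  ⇒ phys 0x19B72 (huge @L1)  [2 reads]
#1 VA=0xB80C2602A6D (r,user):
  lvl0: tbl 0x15, slot 23 ⇒ 0x1B007 (P1/RW1/US1/PS0)
  lvl1: tbl 0x1B, slot 3 ⇒ 0x1C007 (P1/RW1/US1/PS0)
  lvl2: tbl 0x1C, slot 19 ⇒ 0x1D007 (P1/RW1/US1/PS0)
  lvl3: tbl 0x1D, slot 2 ⇒ 0x1E007 (P1/RW1/US1/PS0)
  ⇒ phys 0x1EA6D  [4 reads]
#2 VA=0xC8482A0CA87 (w,user):
  lvl0: tbl 0x15, slot 25 ⇒ 0x20007 (P1/RW1/US1/PS0)
  lvl1: tbl 0x20, slot 18 ⇒ 0x23007 (P1/RW1/US1/PS0)
  lvl2: tbl 0x23, slot 21 ⇒ 0x24007 (P1/RW1/US1/PS0)
  lvl3: tbl 0x24, slot 12 ⇒ 0x25005 (P1/RW0/US1/PS0)
  → PROTECTION_VIOLATION  (4 entries read)

Access #1 PA: 0x1EA6D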